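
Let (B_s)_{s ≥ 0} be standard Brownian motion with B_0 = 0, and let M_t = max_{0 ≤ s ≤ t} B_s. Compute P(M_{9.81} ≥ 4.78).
P(M_{9.81} ≥ 4.78) = 2·P(B_{9.81} ≥ 4.78) = 2(1 − Φ(4.78/√9.81)) ≈ 0.1270

By the reflection principle for Brownian motion, P(M_t ≥ a) = 2 · P(B_t ≥ a) for a ≥ 0. Since B_t ~ N(0, t), P(B_t ≥ 4.78) = 1 − Φ(4.78/√t) = 1 − Φ(4.78/√9.81) = 1 − Φ(1.5261). So
  P(M_{9.81} ≥ 4.78) = 2(1 − Φ(1.5261)) ≈ 0.1270.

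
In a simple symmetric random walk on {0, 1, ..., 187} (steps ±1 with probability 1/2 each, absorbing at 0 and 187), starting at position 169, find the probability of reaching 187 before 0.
P(hit 187 before 0) = 169/187

Let u_k = P(hit 187 before 0 | start at k). Then u_0 = 0, u_187 = 1, and u_k = u_{k-1}/2 + u_{k+1}/2 for 1 ≤ k ≤ 186. This harmonic recurrence is solved by u_k = k/187, giving u_169 = 169/187.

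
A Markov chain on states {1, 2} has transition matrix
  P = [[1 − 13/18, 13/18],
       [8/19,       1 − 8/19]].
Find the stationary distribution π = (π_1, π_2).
π_1 = 144/391, π_2 = 247/391

Solve πP = π with π_1 + π_2 = 1. From πP = π: π_1 · (1 − 13/18) + π_2 · 8/19 = π_1 ⇒ π_2 · 8/19 = π_1 · 13/18 ⇒ π_2/π_1 = (13/18)/(8/19) = 247/144. Together with π_1 + π_2 = 1:
  π_1 = (8/19)/(13/18 + 8/19) = (8/19)/(391/342) = 144/391,
  π_2 = (13/18)/(13/18 + 8/19) = (13/18)/(391/342) = 247/391.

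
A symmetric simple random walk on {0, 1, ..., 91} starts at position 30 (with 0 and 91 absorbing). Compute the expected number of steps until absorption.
E[τ | X_0 = 30] = 1830

Let v_k = E[τ | X_0 = k]. Boundary: v_0 = v_91 = 0. Recurrence: v_k = 1 + (v_{k-1} + v_{k+1})/2 for 1 ≤ k ≤ 90. The particular solution to v_k − (v_{k-1} + v_{k+1})/2 = 1 is v_k = −k^2. Adding homogeneous solution A + B k and matching boundaries gives v_k = k (91 − k). Substituting k = 30: v_30 = 30 · 61 = 1830.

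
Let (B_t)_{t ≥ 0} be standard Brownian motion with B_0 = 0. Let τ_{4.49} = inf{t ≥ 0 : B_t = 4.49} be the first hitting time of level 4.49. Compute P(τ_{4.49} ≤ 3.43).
P(τ_{4.49} ≤ 3.43) = 2(1 − Φ(4.49/√3.43)) = 2(1 − Φ(2.4244)) ≈ 0.0153

By the reflection principle for standard BM, P(τ_b ≤ t) = 2 · P(B_t ≥ b). Since B_t ~ N(0, t), P(B_t ≥ 4.49) = 1 − Φ(4.49/√t) = 1 − Φ(4.49/√3.43) = 1 − Φ(2.4244) ≈ 0.00767. Doubling: P(τ_{4.49} ≤ 3.43) ≈ 2 · 0.00767 = 0.01534 ≈ 0.0153.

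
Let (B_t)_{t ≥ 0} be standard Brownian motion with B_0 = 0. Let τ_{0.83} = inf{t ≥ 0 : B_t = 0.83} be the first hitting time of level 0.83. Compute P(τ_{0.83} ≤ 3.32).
P(τ_{0.83} ≤ 3.32) = 2(1 − Φ(0.83/√3.32)) = 2(1 − Φ(0.4555)) ≈ 0.6487

By the reflection principle for standard BM, P(τ_b ≤ t) = 2 · P(B_t ≥ b). Since B_t ~ N(0, t), P(B_t ≥ 0.83) = 1 − Φ(0.83/√t) = 1 − Φ(0.83/√3.32) = 1 − Φ(0.4555) ≈ 0.32437. Doubling: P(τ_{0.83} ≤ 3.32) ≈ 2 · 0.32437 = 0.64874 ≈ 0.6487.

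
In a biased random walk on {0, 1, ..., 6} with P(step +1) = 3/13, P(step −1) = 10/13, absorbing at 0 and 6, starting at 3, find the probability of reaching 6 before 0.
P(hit 6 before 0) = (1 − (10/3)^3) / (1 − (10/3)^6) = 27/1027

Let u_k denote P(reach 6 before 0 | start at k). Boundary: u_0 = 0, u_6 = 1. Recurrence: u_k = 3/13·u_{k+1} + 10/13·u_{k-1} for 1 ≤ k ≤ 5. Try u_k = A + B·r^k with r = q/p = (10/13)/(3/13) = 10/3. Substitution satisfies the recurrence; boundary conditions give:
  u_k = (1 − r^k) / (1 − r^N) = (1 − (10/3)^3) / (1 − (10/3)^6) = 27/1027.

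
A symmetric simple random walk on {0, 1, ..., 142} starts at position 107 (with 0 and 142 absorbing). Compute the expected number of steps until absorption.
E[τ | X_0 = 107] = 3745

Let v_k = E[τ | X_0 = k]. Boundary: v_0 = v_142 = 0. Recurrence: v_k = 1 + (v_{k-1} + v_{k+1})/2 for 1 ≤ k ≤ 141. The particular solution to v_k − (v_{k-1} + v_{k+1})/2 = 1 is v_k = −k^2. Adding homogeneous solution A + B k and matching boundaries gives v_k = k (142 − k). Substituting k = 107: v_107 = 107 · 35 = 3745.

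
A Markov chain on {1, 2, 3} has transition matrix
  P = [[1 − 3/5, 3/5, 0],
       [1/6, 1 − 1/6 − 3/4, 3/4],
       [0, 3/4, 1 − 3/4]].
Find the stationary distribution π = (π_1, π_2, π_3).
π = (5/41, 18/41, 18/41)

This is a birth-death chain on three states, which satisfies detailed balance: π_1 · P_{12} = π_2 · P_{21} and π_2 · P_{23} = π_3 · P_{32}.
From π_1 · 3/5 = π_2 · 1/6: π_2/π_1 = (3/5)/(1/6) = 18/5.
From π_2 · 3/4 = π_3 · 3/4: π_3/π_2 = (3/4)/(3/4) = 1.
Take π_1 proportional to 1; then unnormalized π = (1, 18/5, 18/5). Normalize by dividing by the sum 41/5:
  π = (5/41, 18/41, 18/41).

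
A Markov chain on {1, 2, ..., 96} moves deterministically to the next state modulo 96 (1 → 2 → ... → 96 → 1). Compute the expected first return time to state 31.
E[T_31 | X_0 = 31] = 96

The chain cycles deterministically, so starting at state 31 it returns in exactly 96 steps. Equivalently, the stationary distribution is uniform π_j = 1/96 for every state j, so by Kac's formula E[T_31] = 1/π_31 = 96.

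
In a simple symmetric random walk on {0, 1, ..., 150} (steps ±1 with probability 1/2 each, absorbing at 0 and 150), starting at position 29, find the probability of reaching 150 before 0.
P(hit 150 before 0) = 29/150

Let u_k = P(hit 150 before 0 | start at k). Then u_0 = 0, u_150 = 1, and u_k = u_{k-1}/2 + u_{k+1}/2 for 1 ≤ k ≤ 149. This harmonic recurrence is solved by u_k = k/150, giving u_29 = 29/150.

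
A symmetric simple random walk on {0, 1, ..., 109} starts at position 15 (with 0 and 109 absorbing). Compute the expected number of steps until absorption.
E[τ | X_0 = 15] = 1410

Let v_k = E[τ | X_0 = k]. Boundary: v_0 = v_109 = 0. Recurrence: v_k = 1 + (v_{k-1} + v_{k+1})/2 for 1 ≤ k ≤ 108. The particular solution to v_k − (v_{k-1} + v_{k+1})/2 = 1 is v_k = −k^2. Adding homogeneous solution A + B k and matching boundaries gives v_k = k (109 − k). Substituting k = 15: v_15 = 15 · 94 = 1410.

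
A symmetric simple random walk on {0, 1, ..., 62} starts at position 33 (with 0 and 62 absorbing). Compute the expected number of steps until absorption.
E[τ | X_0 = 33] = 957

Let v_k = E[τ | X_0 = k]. Boundary: v_0 = v_62 = 0. Recurrence: v_k = 1 + (v_{k-1} + v_{k+1})/2 for 1 ≤ k ≤ 61. The particular solution to v_k − (v_{k-1} + v_{k+1})/2 = 1 is v_k = −k^2. Adding homogeneous solution A + B k and matching boundaries gives v_k = k (62 − k). Substituting k = 33: v_33 = 33 · 29 = 957.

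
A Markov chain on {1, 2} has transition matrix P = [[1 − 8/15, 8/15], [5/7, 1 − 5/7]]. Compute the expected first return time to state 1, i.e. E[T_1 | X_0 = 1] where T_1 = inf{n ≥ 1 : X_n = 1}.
E[T_1 | X_0 = 1] = 1/π_1 = 131/75

For an irreducible recurrent Markov chain with stationary distribution π, E[T_i | X_0 = i] = 1/π_i (Kac's formula). Here π_1 = (5/7)/(8/15 + 5/7) = (5/7)/(131/105) = 75/131, so E[T_1 | X_0 = 1] = 1/π_1 = (8/15 + 5/7)/(5/7) = (131/105)/(5/7) = 131/75.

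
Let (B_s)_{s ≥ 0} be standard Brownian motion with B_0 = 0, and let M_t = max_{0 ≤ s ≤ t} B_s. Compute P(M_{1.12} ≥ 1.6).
P(M_{1.12} ≥ 1.6) = 2·P(B_{1.12} ≥ 1.6) = 2(1 − Φ(1.6/√1.12)) ≈ 0.1306

By the reflection principle for Brownian motion, P(M_t ≥ a) = 2 · P(B_t ≥ a) for a ≥ 0. Since B_t ~ N(0, t), P(B_t ≥ 1.6) = 1 − Φ(1.6/√t) = 1 − Φ(1.6/√1.12) = 1 − Φ(1.5119). So
  P(M_{1.12} ≥ 1.6) = 2(1 − Φ(1.5119)) ≈ 0.1306.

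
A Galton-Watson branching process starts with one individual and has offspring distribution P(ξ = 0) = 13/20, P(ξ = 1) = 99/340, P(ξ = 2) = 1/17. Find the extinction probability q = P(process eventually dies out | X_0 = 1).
q = 1

Mean offspring μ = 0·13/20 + 1·99/340 + 2·1/17 = 139/340 ≤ 1. For μ ≤ 1 with offspring not concentrated at 1, the Galton-Watson process goes extinct almost surely, so q = 1.
(Algebraic check: The pgf is f(s) = 13/20 + 99/340·s + 1/17·s². The extinction probability q is the smallest fixed point of f in [0, 1]. Setting s = f(s):
  1/17·s² + (99/340 − 1)·s + 13/20 = 0
  1/17·s² − (13/20 + 1/17)·s + 13/20 = 0
which factors as (s − 1)·(1/17·s − 13/20) = 0, giving roots s = 1 and s = (13/20)/(1/17) = 221/20. Since 221/20 ≥ 1, the smallest root in [0, 1] is s = 1.)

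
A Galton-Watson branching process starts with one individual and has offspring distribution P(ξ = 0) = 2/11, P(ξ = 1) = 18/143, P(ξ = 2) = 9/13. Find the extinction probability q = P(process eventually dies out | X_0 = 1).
q = 26/99

The pgf is f(s) = 2/11 + 18/143·s + 9/13·s². The extinction probability q is the smallest fixed point of f in [0, 1]. Setting s = f(s):
  9/13·s² + (18/143 − 1)·s + 2/11 = 0
  9/13·s² − (2/11 + 9/13)·s + 2/11 = 0
which factors as (s − 1)·(9/13·s − 2/11) = 0, giving roots s = 1 and s = (2/11)/(9/13) = 26/99.
Mean offspring μ = 18/143 + 2·9/13 = 216/143 > 1 (supercritical), so q < 1. The extinction probability is the smaller root: q = (2/11)/(9/13) = 26/99.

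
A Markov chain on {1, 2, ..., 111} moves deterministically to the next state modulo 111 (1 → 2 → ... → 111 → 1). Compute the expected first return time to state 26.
E[T_26 | X_0 = 26] = 111

The chain cycles deterministically, so starting at state 26 it returns in exactly 111 steps. Equivalently, the stationary distribution is uniform π_j = 1/111 for every state j, so by Kac's formula E[T_26] = 1/π_26 = 111.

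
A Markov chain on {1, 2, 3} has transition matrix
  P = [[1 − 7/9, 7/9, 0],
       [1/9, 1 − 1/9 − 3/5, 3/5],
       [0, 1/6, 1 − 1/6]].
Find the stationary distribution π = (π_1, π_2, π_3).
π = (5/166, 35/166, 63/83)

This is a birth-death chain on three states, which satisfies detailed balance: π_1 · P_{12} = π_2 · P_{21} and π_2 · P_{23} = π_3 · P_{32}.
From π_1 · 7/9 = π_2 · 1/9: π_2/π_1 = (7/9)/(1/9) = 7.
From π_2 · 3/5 = π_3 · 1/6: π_3/π_2 = (3/5)/(1/6) = 18/5.
Take π_1 proportional to 1; then unnormalized π = (1, 7, 126/5). Normalize by dividing by the sum 166/5:
  π = (5/166, 35/166, 63/83).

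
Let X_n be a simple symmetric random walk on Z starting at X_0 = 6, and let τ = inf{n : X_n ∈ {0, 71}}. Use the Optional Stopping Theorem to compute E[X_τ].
E[X_τ] = 6

X_n is a martingale and τ is a bounded-mean stopping time (indeed τ is finite a.s. with bounded expectation since the walk is in a bounded region). By the OST, E[X_τ] = E[X_0] = 6. Equivalently: E[X_τ] = 71 · P(hit 71 first) + 0 · P(hit 0 first) = 71 · (6/71) = 6.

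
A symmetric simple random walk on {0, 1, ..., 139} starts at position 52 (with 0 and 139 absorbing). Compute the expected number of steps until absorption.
E[τ | X_0 = 52] = 4524

Let v_k = E[τ | X_0 = k]. Boundary: v_0 = v_139 = 0. Recurrence: v_k = 1 + (v_{k-1} + v_{k+1})/2 for 1 ≤ k ≤ 138. The particular solution to v_k − (v_{k-1} + v_{k+1})/2 = 1 is v_k = −k^2. Adding homogeneous solution A + B k and matching boundaries gives v_k = k (139 − k). Substituting k = 52: v_52 = 52 · 87 = 4524.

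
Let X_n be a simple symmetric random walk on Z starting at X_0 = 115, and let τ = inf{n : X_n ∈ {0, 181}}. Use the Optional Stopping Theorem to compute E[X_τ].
E[X_τ] = 115

X_n is a martingale and τ is a bounded-mean stopping time (indeed τ is finite a.s. with bounded expectation since the walk is in a bounded region). By the OST, E[X_τ] = E[X_0] = 115. Equivalently: E[X_τ] = 181 · P(hit 181 first) + 0 · P(hit 0 first) = 181 · (115/181) = 115.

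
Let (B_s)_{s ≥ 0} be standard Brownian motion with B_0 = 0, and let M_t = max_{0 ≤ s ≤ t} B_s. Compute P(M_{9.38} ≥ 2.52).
P(M_{9.38} ≥ 2.52) = 2·P(B_{9.38} ≥ 2.52) = 2(1 − Φ(2.52/√9.38)) ≈ 0.4106

By the reflection principle for Brownian motion, P(M_t ≥ a) = 2 · P(B_t ≥ a) for a ≥ 0. Since B_t ~ N(0, t), P(B_t ≥ 2.52) = 1 − Φ(2.52/√t) = 1 − Φ(2.52/√9.38) = 1 − Φ(0.8228). So
  P(M_{9.38} ≥ 2.52) = 2(1 − Φ(0.8228)) ≈ 0.4106.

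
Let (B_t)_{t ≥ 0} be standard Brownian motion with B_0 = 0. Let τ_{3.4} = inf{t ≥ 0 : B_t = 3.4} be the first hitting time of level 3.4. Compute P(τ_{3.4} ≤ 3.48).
P(τ_{3.4} ≤ 3.48) = 2(1 − Φ(3.4/√3.48)) = 2(1 − Φ(1.8226)) ≈ 0.0684

By the reflection principle for standard BM, P(τ_b ≤ t) = 2 · P(B_t ≥ b). Since B_t ~ N(0, t), P(B_t ≥ 3.4) = 1 − Φ(3.4/√t) = 1 − Φ(3.4/√3.48) = 1 − Φ(1.8226) ≈ 0.03418. Doubling: P(τ_{3.4} ≤ 3.48) ≈ 2 · 0.03418 = 0.06836 ≈ 0.0684.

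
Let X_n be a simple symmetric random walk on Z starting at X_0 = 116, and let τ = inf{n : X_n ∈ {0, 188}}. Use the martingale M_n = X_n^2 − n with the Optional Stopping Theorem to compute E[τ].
E[τ] = 8352

M_n = X_n^2 − n is a martingale (since E[X_{n+1}^2 | F_n] = X_n^2 + 1). By OST (τ has finite mean in a bounded region), E[M_τ] = E[M_0] = X_0^2 − 0 = 116^2 = 13456. Also E[M_τ] = E[X_τ^2] − E[τ]. The walk exits at 0 or 188, with P(hit 188 first) = 116/188, so E[X_τ^2] = 188^2 · 116/188 + 0 = 21808. Thus E[τ] = E[X_τ^2] − E[M_τ] = 21808 − 13456 = 8352 = 116(188 − 116) = 8352.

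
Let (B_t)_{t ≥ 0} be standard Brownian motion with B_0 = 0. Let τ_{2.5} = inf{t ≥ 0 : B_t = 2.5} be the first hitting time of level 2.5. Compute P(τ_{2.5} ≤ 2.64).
P(τ_{2.5} ≤ 2.64) = 2(1 − Φ(2.5/√2.64)) = 2(1 − Φ(1.5386)) ≈ 0.1239

By the reflection principle for standard BM, P(τ_b ≤ t) = 2 · P(B_t ≥ b). Since B_t ~ N(0, t), P(B_t ≥ 2.5) = 1 − Φ(2.5/√t) = 1 − Φ(2.5/√2.64) = 1 − Φ(1.5386) ≈ 0.06195. Doubling: P(τ_{2.5} ≤ 2.64) ≈ 2 · 0.06195 = 0.12390 ≈ 0.1239.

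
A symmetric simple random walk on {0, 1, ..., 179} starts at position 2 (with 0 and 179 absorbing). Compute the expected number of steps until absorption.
E[τ | X_0 = 2] = 354

Let v_k = E[τ | X_0 = k]. Boundary: v_0 = v_179 = 0. Recurrence: v_k = 1 + (v_{k-1} + v_{k+1})/2 for 1 ≤ k ≤ 178. The particular solution to v_k − (v_{k-1} + v_{k+1})/2 = 1 is v_k = −k^2. Adding homogeneous solution A + B k and matching boundaries gives v_k = k (179 − k). Substituting k = 2: v_2 = 2 · 177 = 354.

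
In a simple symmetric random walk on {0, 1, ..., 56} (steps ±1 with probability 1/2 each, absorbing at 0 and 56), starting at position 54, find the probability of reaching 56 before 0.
P(hit 56 before 0) = 54/56 = 27/28

Let u_k = P(hit 56 before 0 | start at k). Then u_0 = 0, u_56 = 1, and u_k = u_{k-1}/2 + u_{k+1}/2 for 1 ≤ k ≤ 55. This harmonic recurrence is solved by u_k = k/56, giving u_54 = 54/56 = 27/28.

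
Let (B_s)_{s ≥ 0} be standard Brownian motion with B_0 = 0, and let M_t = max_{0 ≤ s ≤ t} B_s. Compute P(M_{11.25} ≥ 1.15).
P(M_{11.25} ≥ 1.15) = 2·P(B_{11.25} ≥ 1.15) = 2(1 − Φ(1.15/√11.25)) ≈ 0.7317

By the reflection principle for Brownian motion, P(M_t ≥ a) = 2 · P(B_t ≥ a) for a ≥ 0. Since B_t ~ N(0, t), P(B_t ≥ 1.15) = 1 − Φ(1.15/√t) = 1 − Φ(1.15/√11.25) = 1 − Φ(0.3429). So
  P(M_{11.25} ≥ 1.15) = 2(1 − Φ(0.3429)) ≈ 0.7317.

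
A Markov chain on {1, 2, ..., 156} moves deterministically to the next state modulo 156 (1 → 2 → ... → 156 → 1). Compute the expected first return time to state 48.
E[T_48 | X_0 = 48] = 156

The chain cycles deterministically, so starting at state 48 it returns in exactly 156 steps. Equivalently, the stationary distribution is uniform π_j = 1/156 for every state j, so by Kac's formula E[T_48] = 1/π_48 = 156.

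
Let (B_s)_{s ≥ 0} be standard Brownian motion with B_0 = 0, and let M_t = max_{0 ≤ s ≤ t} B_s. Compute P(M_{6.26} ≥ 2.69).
P(M_{6.26} ≥ 2.69) = 2·P(B_{6.26} ≥ 2.69) = 2(1 − Φ(2.69/√6.26)) ≈ 0.2823

By the reflection principle for Brownian motion, P(M_t ≥ a) = 2 · P(B_t ≥ a) for a ≥ 0. Since B_t ~ N(0, t), P(B_t ≥ 2.69) = 1 − Φ(2.69/√t) = 1 − Φ(2.69/√6.26) = 1 − Φ(1.0751). So
  P(M_{6.26} ≥ 2.69) = 2(1 − Φ(1.0751)) ≈ 0.2823.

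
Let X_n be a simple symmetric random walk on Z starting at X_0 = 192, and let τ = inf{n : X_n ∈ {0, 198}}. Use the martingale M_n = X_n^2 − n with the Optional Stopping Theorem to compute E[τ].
E[τ] = 1152

M_n = X_n^2 − n is a martingale (since E[X_{n+1}^2 | F_n] = X_n^2 + 1). By OST (τ has finite mean in a bounded region), E[M_τ] = E[M_0] = X_0^2 − 0 = 192^2 = 36864. Also E[M_τ] = E[X_τ^2] − E[τ]. The walk exits at 0 or 198, with P(hit 198 first) = 192/198, so E[X_τ^2] = 198^2 · 192/198 + 0 = 38016. Thus E[τ] = E[X_τ^2] − E[M_τ] = 38016 − 36864 = 1152 = 192(198 − 192) = 1152.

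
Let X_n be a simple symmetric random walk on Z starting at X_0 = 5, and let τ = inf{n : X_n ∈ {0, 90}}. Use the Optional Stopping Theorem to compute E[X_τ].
E[X_τ] = 5

X_n is a martingale and τ is a bounded-mean stopping time (indeed τ is finite a.s. with bounded expectation since the walk is in a bounded region). By the OST, E[X_τ] = E[X_0] = 5. Equivalently: E[X_τ] = 90 · P(hit 90 first) + 0 · P(hit 0 first) = 90 · (5/90) = 5.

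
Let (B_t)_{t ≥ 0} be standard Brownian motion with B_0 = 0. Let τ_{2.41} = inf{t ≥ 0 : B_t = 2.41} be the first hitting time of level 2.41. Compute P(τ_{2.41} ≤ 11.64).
P(τ_{2.41} ≤ 11.64) = 2(1 − Φ(2.41/√11.64)) = 2(1 − Φ(0.7064)) ≈ 0.4799

By the reflection principle for standard BM, P(τ_b ≤ t) = 2 · P(B_t ≥ b). Since B_t ~ N(0, t), P(B_t ≥ 2.41) = 1 − Φ(2.41/√t) = 1 − Φ(2.41/√11.64) = 1 − Φ(0.7064) ≈ 0.23997. Doubling: P(τ_{2.41} ≤ 11.64) ≈ 2 · 0.23997 = 0.47994 ≈ 0.4799.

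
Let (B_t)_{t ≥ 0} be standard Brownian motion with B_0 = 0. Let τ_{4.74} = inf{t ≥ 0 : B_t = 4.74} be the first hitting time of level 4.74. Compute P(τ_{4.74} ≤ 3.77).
P(τ_{4.74} ≤ 3.77) = 2(1 − Φ(4.74/√3.77)) = 2(1 − Φ(2.4412)) ≈ 0.0146

By the reflection principle for standard BM, P(τ_b ≤ t) = 2 · P(B_t ≥ b). Since B_t ~ N(0, t), P(B_t ≥ 4.74) = 1 − Φ(4.74/√t) = 1 − Φ(4.74/√3.77) = 1 − Φ(2.4412) ≈ 0.00732. Doubling: P(τ_{4.74} ≤ 3.77) ≈ 2 · 0.00732 = 0.01464 ≈ 0.0146.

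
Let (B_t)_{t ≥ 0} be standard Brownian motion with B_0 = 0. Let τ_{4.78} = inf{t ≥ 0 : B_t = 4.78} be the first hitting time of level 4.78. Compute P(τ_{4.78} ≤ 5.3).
P(τ_{4.78} ≤ 5.3) = 2(1 − Φ(4.78/√5.3)) = 2(1 − Φ(2.0763)) ≈ 0.0379

By the reflection principle for standard BM, P(τ_b ≤ t) = 2 · P(B_t ≥ b). Since B_t ~ N(0, t), P(B_t ≥ 4.78) = 1 − Φ(4.78/√t) = 1 − Φ(4.78/√5.3) = 1 − Φ(2.0763) ≈ 0.01893. Doubling: P(τ_{4.78} ≤ 5.3) ≈ 2 · 0.01893 = 0.03786 ≈ 0.0379.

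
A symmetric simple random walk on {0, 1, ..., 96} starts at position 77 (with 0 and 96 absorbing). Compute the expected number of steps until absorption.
E[τ | X_0 = 77] = 1463

Let v_k = E[τ | X_0 = k]. Boundary: v_0 = v_96 = 0. Recurrence: v_k = 1 + (v_{k-1} + v_{k+1})/2 for 1 ≤ k ≤ 95. The particular solution to v_k − (v_{k-1} + v_{k+1})/2 = 1 is v_k = −k^2. Adding homogeneous solution A + B k and matching boundaries gives v_k = k (96 − k). Substituting k = 77: v_77 = 77 · 19 = 1463.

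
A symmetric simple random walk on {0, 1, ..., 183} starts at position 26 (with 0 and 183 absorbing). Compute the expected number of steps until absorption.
E[τ | X_0 = 26] = 4082

Let v_k = E[τ | X_0 = k]. Boundary: v_0 = v_183 = 0. Recurrence: v_k = 1 + (v_{k-1} + v_{k+1})/2 for 1 ≤ k ≤ 182. The particular solution to v_k − (v_{k-1} + v_{k+1})/2 = 1 is v_k = −k^2. Adding homogeneous solution A + B k and matching boundaries gives v_k = k (183 − k). Substituting k = 26: v_26 = 26 · 157 = 4082.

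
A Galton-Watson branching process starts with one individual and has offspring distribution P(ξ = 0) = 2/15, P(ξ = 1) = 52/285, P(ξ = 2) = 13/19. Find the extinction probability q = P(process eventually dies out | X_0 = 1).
q = 38/195

The pgf is f(s) = 2/15 + 52/285·s + 13/19·s². The extinction probability q is the smallest fixed point of f in [0, 1]. Setting s = f(s):
  13/19·s² + (52/285 − 1)·s + 2/15 = 0
  13/19·s² − (2/15 + 13/19)·s + 2/15 = 0
which factors as (s − 1)·(13/19·s − 2/15) = 0, giving roots s = 1 and s = (2/15)/(13/19) = 38/195.
Mean offspring μ = 52/285 + 2·13/19 = 442/285 > 1 (supercritical), so q < 1. The extinction probability is the smaller root: q = (2/15)/(13/19) = 38/195.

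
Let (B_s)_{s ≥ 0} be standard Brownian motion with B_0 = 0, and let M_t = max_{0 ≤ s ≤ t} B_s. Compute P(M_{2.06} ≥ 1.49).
P(M_{2.06} ≥ 1.49) = 2·P(B_{2.06} ≥ 1.49) = 2(1 − Φ(1.49/√2.06)) ≈ 0.2992

By the reflection principle for Brownian motion, P(M_t ≥ a) = 2 · P(B_t ≥ a) for a ≥ 0. Since B_t ~ N(0, t), P(B_t ≥ 1.49) = 1 − Φ(1.49/√t) = 1 − Φ(1.49/√2.06) = 1 − Φ(1.0381). So
  P(M_{2.06} ≥ 1.49) = 2(1 − Φ(1.0381)) ≈ 0.2992.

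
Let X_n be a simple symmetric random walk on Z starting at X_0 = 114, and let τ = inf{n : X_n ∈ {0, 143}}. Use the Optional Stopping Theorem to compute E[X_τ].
E[X_τ] = 114

X_n is a martingale and τ is a bounded-mean stopping time (indeed τ is finite a.s. with bounded expectation since the walk is in a bounded region). By the OST, E[X_τ] = E[X_0] = 114. Equivalently: E[X_τ] = 143 · P(hit 143 first) + 0 · P(hit 0 first) = 143 · (114/143) = 114.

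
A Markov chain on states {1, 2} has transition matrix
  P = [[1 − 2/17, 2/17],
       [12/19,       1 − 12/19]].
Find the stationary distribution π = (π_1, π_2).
π_1 = 102/121, π_2 = 19/121

Solve πP = π with π_1 + π_2 = 1. From πP = π: π_1 · (1 − 2/17) + π_2 · 12/19 = π_1 ⇒ π_2 · 12/19 = π_1 · 2/17 ⇒ π_2/π_1 = (2/17)/(12/19) = 19/102. Together with π_1 + π_2 = 1:
  π_1 = (12/19)/(2/17 + 12/19) = (12/19)/(242/323) = 102/121,
  π_2 = (2/17)/(2/17 + 12/19) = (2/17)/(242/323) = 19/121.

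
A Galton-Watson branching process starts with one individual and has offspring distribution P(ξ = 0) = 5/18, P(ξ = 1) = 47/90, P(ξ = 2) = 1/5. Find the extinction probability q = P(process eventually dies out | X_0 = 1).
q = 1

Mean offspring μ = 0·5/18 + 1·47/90 + 2·1/5 = 83/90 ≤ 1. For μ ≤ 1 with offspring not concentrated at 1, the Galton-Watson process goes extinct almost surely, so q = 1.
(Algebraic check: The pgf is f(s) = 5/18 + 47/90·s + 1/5·s². The extinction probability q is the smallest fixed point of f in [0, 1]. Setting s = f(s):
  1/5·s² + (47/90 − 1)·s + 5/18 = 0
  1/5·s² − (5/18 + 1/5)·s + 5/18 = 0
which factors as (s − 1)·(1/5·s − 5/18) = 0, giving roots s = 1 and s = (5/18)/(1/5) = 25/18. Since 25/18 ≥ 1, the smallest root in [0, 1] is s = 1.)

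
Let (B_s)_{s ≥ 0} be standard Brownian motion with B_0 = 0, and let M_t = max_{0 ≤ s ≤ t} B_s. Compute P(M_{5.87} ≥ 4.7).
P(M_{5.87} ≥ 4.7) = 2·P(B_{5.87} ≥ 4.7) = 2(1 − Φ(4.7/√5.87)) ≈ 0.0524

By the reflection principle for Brownian motion, P(M_t ≥ a) = 2 · P(B_t ≥ a) for a ≥ 0. Since B_t ~ N(0, t), P(B_t ≥ 4.7) = 1 − Φ(4.7/√t) = 1 − Φ(4.7/√5.87) = 1 − Φ(1.9399). So
  P(M_{5.87} ≥ 4.7) = 2(1 − Φ(1.9399)) ≈ 0.0524.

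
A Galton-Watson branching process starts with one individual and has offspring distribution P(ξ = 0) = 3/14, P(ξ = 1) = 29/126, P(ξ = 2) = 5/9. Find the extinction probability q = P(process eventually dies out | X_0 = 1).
q = 27/70

The pgf is f(s) = 3/14 + 29/126·s + 5/9·s². The extinction probability q is the smallest fixed point of f in [0, 1]. Setting s = f(s):
  5/9·s² + (29/126 − 1)·s + 3/14 = 0
  5/9·s² − (3/14 + 5/9)·s + 3/14 = 0
which factors as (s − 1)·(5/9·s − 3/14) = 0, giving roots s = 1 and s = (3/14)/(5/9) = 27/70.
Mean offspring μ = 29/126 + 2·5/9 = 169/126 > 1 (supercritical), so q < 1. The extinction probability is the smaller root: q = (3/14)/(5/9) = 27/70.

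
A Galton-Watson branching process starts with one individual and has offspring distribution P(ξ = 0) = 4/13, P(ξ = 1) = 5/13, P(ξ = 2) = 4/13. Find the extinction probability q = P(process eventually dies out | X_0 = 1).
q = 1

Mean offspring μ = 0·4/13 + 1·5/13 + 2·4/13 = 1 ≤ 1. For μ ≤ 1 with offspring not concentrated at 1, the Galton-Watson process goes extinct almost surely, so q = 1.
(Algebraic check: The pgf is f(s) = 4/13 + 5/13·s + 4/13·s². The extinction probability q is the smallest fixed point of f in [0, 1]. Setting s = f(s):
  4/13·s² + (5/13 − 1)·s + 4/13 = 0
  4/13·s² − (4/13 + 4/13)·s + 4/13 = 0
which factors as (s − 1)·(4/13·s − 4/13) = 0, giving roots s = 1 and s = (4/13)/(4/13) = 1. Since 1 ≥ 1, the smallest root in [0, 1] is s = 1.)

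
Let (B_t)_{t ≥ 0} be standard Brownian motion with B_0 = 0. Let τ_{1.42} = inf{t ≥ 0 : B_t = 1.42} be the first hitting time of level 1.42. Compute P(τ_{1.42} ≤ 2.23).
P(τ_{1.42} ≤ 2.23) = 2(1 − Φ(1.42/√2.23)) = 2(1 − Φ(0.9509)) ≈ 0.3417

By the reflection principle for standard BM, P(τ_b ≤ t) = 2 · P(B_t ≥ b). Since B_t ~ N(0, t), P(B_t ≥ 1.42) = 1 − Φ(1.42/√t) = 1 − Φ(1.42/√2.23) = 1 − Φ(0.9509) ≈ 0.17083. Doubling: P(τ_{1.42} ≤ 2.23) ≈ 2 · 0.17083 = 0.34166 ≈ 0.3417.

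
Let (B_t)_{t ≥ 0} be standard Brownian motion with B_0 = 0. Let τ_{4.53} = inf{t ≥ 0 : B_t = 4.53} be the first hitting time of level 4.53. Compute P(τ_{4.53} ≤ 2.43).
P(τ_{4.53} ≤ 2.43) = 2(1 − Φ(4.53/√2.43)) = 2(1 − Φ(2.9060)) ≈ 0.0037

By the reflection principle for standard BM, P(τ_b ≤ t) = 2 · P(B_t ≥ b). Since B_t ~ N(0, t), P(B_t ≥ 4.53) = 1 − Φ(4.53/√t) = 1 − Φ(4.53/√2.43) = 1 − Φ(2.9060) ≈ 0.00183. Doubling: P(τ_{4.53} ≤ 2.43) ≈ 2 · 0.00183 = 0.00366 ≈ 0.0037.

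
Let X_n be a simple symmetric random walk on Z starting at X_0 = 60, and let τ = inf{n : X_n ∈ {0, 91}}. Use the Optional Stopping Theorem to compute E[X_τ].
E[X_τ] = 60

X_n is a martingale and τ is a bounded-mean stopping time (indeed τ is finite a.s. with bounded expectation since the walk is in a bounded region). By the OST, E[X_τ] = E[X_0] = 60. Equivalently: E[X_τ] = 91 · P(hit 91 first) + 0 · P(hit 0 first) = 91 · (60/91) = 60.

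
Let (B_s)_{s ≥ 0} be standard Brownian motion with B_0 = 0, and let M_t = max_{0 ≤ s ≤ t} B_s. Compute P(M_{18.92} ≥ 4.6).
P(M_{18.92} ≥ 4.6) = 2·P(B_{18.92} ≥ 4.6) = 2(1 − Φ(4.6/√18.92)) ≈ 0.2903

By the reflection principle for Brownian motion, P(M_t ≥ a) = 2 · P(B_t ≥ a) for a ≥ 0. Since B_t ~ N(0, t), P(B_t ≥ 4.6) = 1 − Φ(4.6/√t) = 1 − Φ(4.6/√18.92) = 1 − Φ(1.0575). So
  P(M_{18.92} ≥ 4.6) = 2(1 − Φ(1.0575)) ≈ 0.2903.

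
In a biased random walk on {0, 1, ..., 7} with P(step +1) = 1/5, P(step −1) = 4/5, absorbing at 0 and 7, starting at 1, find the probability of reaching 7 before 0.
P(hit 7 before 0) = (1 − (4)^1) / (1 − (4)^7) = 1/5461

Let u_k denote P(reach 7 before 0 | start at k). Boundary: u_0 = 0, u_7 = 1. Recurrence: u_k = 1/5·u_{k+1} + 4/5·u_{k-1} for 1 ≤ k ≤ 6. Try u_k = A + B·r^k with r = q/p = (4/5)/(1/5) = 4. Substitution satisfies the recurrence; boundary conditions give:
  u_k = (1 − r^k) / (1 − r^N) = (1 − (4)^1) / (1 − (4)^7) = 1/5461.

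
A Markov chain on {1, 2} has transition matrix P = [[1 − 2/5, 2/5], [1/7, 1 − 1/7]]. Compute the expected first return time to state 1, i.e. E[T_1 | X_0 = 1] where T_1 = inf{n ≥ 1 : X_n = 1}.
E[T_1 | X_0 = 1] = 1/π_1 = 19/5

For an irreducible recurrent Markov chain with stationary distribution π, E[T_i | X_0 = i] = 1/π_i (Kac's formula). Here π_1 = (1/7)/(2/5 + 1/7) = (1/7)/(19/35) = 5/19, so E[T_1 | X_0 = 1] = 1/π_1 = (2/5 + 1/7)/(1/7) = (19/35)/(1/7) = 19/5.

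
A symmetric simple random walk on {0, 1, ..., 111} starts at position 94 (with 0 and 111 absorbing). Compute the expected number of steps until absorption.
E[τ | X_0 = 94] = 1598

Let v_k = E[τ | X_0 = k]. Boundary: v_0 = v_111 = 0. Recurrence: v_k = 1 + (v_{k-1} + v_{k+1})/2 for 1 ≤ k ≤ 110. The particular solution to v_k − (v_{k-1} + v_{k+1})/2 = 1 is v_k = −k^2. Adding homogeneous solution A + B k and matching boundaries gives v_k = k (111 − k). Substituting k = 94: v_94 = 94 · 17 = 1598.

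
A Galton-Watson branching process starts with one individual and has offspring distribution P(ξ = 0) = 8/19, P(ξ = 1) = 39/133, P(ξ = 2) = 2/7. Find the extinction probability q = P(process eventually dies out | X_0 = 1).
q = 1

Mean offspring μ = 0·8/19 + 1·39/133 + 2·2/7 = 115/133 ≤ 1. For μ ≤ 1 with offspring not concentrated at 1, the Galton-Watson process goes extinct almost surely, so q = 1.
(Algebraic check: The pgf is f(s) = 8/19 + 39/133·s + 2/7·s². The extinction probability q is the smallest fixed point of f in [0, 1]. Setting s = f(s):
  2/7·s² + (39/133 − 1)·s + 8/19 = 0
  2/7·s² − (8/19 + 2/7)·s + 8/19 = 0
which factors as (s − 1)·(2/7·s − 8/19) = 0, giving roots s = 1 and s = (8/19)/(2/7) = 28/19. Since 28/19 ≥ 1, the smallest root in [0, 1] is s = 1.)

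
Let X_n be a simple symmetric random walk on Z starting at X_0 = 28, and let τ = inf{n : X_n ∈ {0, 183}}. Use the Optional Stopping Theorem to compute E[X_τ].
E[X_τ] = 28

X_n is a martingale and τ is a bounded-mean stopping time (indeed τ is finite a.s. with bounded expectation since the walk is in a bounded region). By the OST, E[X_τ] = E[X_0] = 28. Equivalently: E[X_τ] = 183 · P(hit 183 first) + 0 · P(hit 0 first) = 183 · (28/183) = 28.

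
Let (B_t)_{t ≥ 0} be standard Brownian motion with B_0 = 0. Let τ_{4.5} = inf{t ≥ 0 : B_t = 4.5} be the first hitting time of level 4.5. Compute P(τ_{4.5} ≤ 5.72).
P(τ_{4.5} ≤ 5.72) = 2(1 − Φ(4.5/√5.72)) = 2(1 − Φ(1.8815)) ≈ 0.0599

By the reflection principle for standard BM, P(τ_b ≤ t) = 2 · P(B_t ≥ b). Since B_t ~ N(0, t), P(B_t ≥ 4.5) = 1 − Φ(4.5/√t) = 1 − Φ(4.5/√5.72) = 1 − Φ(1.8815) ≈ 0.02995. Doubling: P(τ_{4.5} ≤ 5.72) ≈ 2 · 0.02995 = 0.05990 ≈ 0.0599.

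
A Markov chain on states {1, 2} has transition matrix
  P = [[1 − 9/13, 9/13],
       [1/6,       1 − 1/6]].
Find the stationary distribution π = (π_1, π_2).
π_1 = 13/67, π_2 = 54/67

Solve πP = π with π_1 + π_2 = 1. From πP = π: π_1 · (1 − 9/13) + π_2 · 1/6 = π_1 ⇒ π_2 · 1/6 = π_1 · 9/13 ⇒ π_2/π_1 = (9/13)/(1/6) = 54/13. Together with π_1 + π_2 = 1:
  π_1 = (1/6)/(9/13 + 1/6) = (1/6)/(67/78) = 13/67,
  π_2 = (9/13)/(9/13 + 1/6) = (9/13)/(67/78) = 54/67.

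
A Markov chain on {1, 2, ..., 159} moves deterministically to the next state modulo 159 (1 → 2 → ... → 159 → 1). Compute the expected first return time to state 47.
E[T_47 | X_0 = 47] = 159

The chain cycles deterministically, so starting at state 47 it returns in exactly 159 steps. Equivalently, the stationary distribution is uniform π_j = 1/159 for every state j, so by Kac's formula E[T_47] = 1/π_47 = 159.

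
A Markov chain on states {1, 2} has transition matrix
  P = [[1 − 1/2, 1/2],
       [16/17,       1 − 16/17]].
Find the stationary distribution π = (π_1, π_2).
π_1 = 32/49, π_2 = 17/49

Solve πP = π with π_1 + π_2 = 1. From πP = π: π_1 · (1 − 1/2) + π_2 · 16/17 = π_1 ⇒ π_2 · 16/17 = π_1 · 1/2 ⇒ π_2/π_1 = (1/2)/(16/17) = 17/32. Together with π_1 + π_2 = 1:
  π_1 = (16/17)/(1/2 + 16/17) = (16/17)/(49/34) = 32/49,
  π_2 = (1/2)/(1/2 + 16/17) = (1/2)/(49/34) = 17/49.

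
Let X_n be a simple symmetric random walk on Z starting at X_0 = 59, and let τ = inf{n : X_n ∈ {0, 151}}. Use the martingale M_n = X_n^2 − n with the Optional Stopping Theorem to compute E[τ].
E[τ] = 5428

M_n = X_n^2 − n is a martingale (since E[X_{n+1}^2 | F_n] = X_n^2 + 1). By OST (τ has finite mean in a bounded region), E[M_τ] = E[M_0] = X_0^2 − 0 = 59^2 = 3481. Also E[M_τ] = E[X_τ^2] − E[τ]. The walk exits at 0 or 151, with P(hit 151 first) = 59/151, so E[X_τ^2] = 151^2 · 59/151 + 0 = 8909. Thus E[τ] = E[X_τ^2] − E[M_τ] = 8909 − 3481 = 5428 = 59(151 − 59) = 5428.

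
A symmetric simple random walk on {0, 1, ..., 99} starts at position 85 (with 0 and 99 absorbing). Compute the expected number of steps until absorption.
E[τ | X_0 = 85] = 1190

Let v_k = E[τ | X_0 = k]. Boundary: v_0 = v_99 = 0. Recurrence: v_k = 1 + (v_{k-1} + v_{k+1})/2 for 1 ≤ k ≤ 98. The particular solution to v_k − (v_{k-1} + v_{k+1})/2 = 1 is v_k = −k^2. Adding homogeneous solution A + B k and matching boundaries gives v_k = k (99 − k). Substituting k = 85: v_85 = 85 · 14 = 1190.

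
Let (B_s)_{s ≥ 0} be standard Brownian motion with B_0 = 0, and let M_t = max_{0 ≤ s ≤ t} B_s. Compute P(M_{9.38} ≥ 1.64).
P(M_{9.38} ≥ 1.64) = 2·P(B_{9.38} ≥ 1.64) = 2(1 − Φ(1.64/√9.38)) ≈ 0.5923

By the reflection principle for Brownian motion, P(M_t ≥ a) = 2 · P(B_t ≥ a) for a ≥ 0. Since B_t ~ N(0, t), P(B_t ≥ 1.64) = 1 − Φ(1.64/√t) = 1 − Φ(1.64/√9.38) = 1 − Φ(0.5355). So
  P(M_{9.38} ≥ 1.64) = 2(1 − Φ(0.5355)) ≈ 0.5923.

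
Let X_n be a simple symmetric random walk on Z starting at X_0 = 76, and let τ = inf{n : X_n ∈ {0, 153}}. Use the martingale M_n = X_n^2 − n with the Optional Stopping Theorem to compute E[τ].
E[τ] = 5852

M_n = X_n^2 − n is a martingale (since E[X_{n+1}^2 | F_n] = X_n^2 + 1). By OST (τ has finite mean in a bounded region), E[M_τ] = E[M_0] = X_0^2 − 0 = 76^2 = 5776. Also E[M_τ] = E[X_τ^2] − E[τ]. The walk exits at 0 or 153, with P(hit 153 first) = 76/153, so E[X_τ^2] = 153^2 · 76/153 + 0 = 11628. Thus E[τ] = E[X_τ^2] − E[M_τ] = 11628 − 5776 = 5852 = 76(153 − 76) = 5852.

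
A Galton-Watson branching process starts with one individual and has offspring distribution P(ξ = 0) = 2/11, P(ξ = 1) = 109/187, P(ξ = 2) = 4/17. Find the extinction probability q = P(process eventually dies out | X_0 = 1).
q = 17/22

The pgf is f(s) = 2/11 + 109/187·s + 4/17·s². The extinction probability q is the smallest fixed point of f in [0, 1]. Setting s = f(s):
  4/17·s² + (109/187 − 1)·s + 2/11 = 0
  4/17·s² − (2/11 + 4/17)·s + 2/11 = 0
which factors as (s − 1)·(4/17·s − 2/11) = 0, giving roots s = 1 and s = (2/11)/(4/17) = 17/22.
Mean offspring μ = 109/187 + 2·4/17 = 197/187 > 1 (supercritical), so q < 1. The extinction probability is the smaller root: q = (2/11)/(4/17) = 17/22.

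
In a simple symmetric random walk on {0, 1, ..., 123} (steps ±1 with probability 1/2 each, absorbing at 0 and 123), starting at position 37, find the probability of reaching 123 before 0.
P(hit 123 before 0) = 37/123

Let u_k = P(hit 123 before 0 | start at k). Then u_0 = 0, u_123 = 1, and u_k = u_{k-1}/2 + u_{k+1}/2 for 1 ≤ k ≤ 122. This harmonic recurrence is solved by u_k = k/123, giving u_37 = 37/123.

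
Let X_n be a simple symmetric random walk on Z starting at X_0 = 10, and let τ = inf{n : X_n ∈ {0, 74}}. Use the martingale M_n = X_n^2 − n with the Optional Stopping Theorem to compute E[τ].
E[τ] = 640

M_n = X_n^2 − n is a martingale (since E[X_{n+1}^2 | F_n] = X_n^2 + 1). By OST (τ has finite mean in a bounded region), E[M_τ] = E[M_0] = X_0^2 − 0 = 10^2 = 100. Also E[M_τ] = E[X_τ^2] − E[τ]. The walk exits at 0 or 74, with P(hit 74 first) = 10/74, so E[X_τ^2] = 74^2 · 10/74 + 0 = 740. Thus E[τ] = E[X_τ^2] − E[M_τ] = 740 − 100 = 640 = 10(74 − 10) = 640.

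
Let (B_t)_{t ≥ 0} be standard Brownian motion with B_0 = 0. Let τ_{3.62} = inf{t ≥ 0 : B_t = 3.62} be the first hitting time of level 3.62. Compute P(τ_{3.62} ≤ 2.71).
P(τ_{3.62} ≤ 2.71) = 2(1 − Φ(3.62/√2.71)) = 2(1 − Φ(2.1990)) ≈ 0.0279

By the reflection principle for standard BM, P(τ_b ≤ t) = 2 · P(B_t ≥ b). Since B_t ~ N(0, t), P(B_t ≥ 3.62) = 1 − Φ(3.62/√t) = 1 − Φ(3.62/√2.71) = 1 − Φ(2.1990) ≈ 0.01394. Doubling: P(τ_{3.62} ≤ 2.71) ≈ 2 · 0.01394 = 0.02788 ≈ 0.0279.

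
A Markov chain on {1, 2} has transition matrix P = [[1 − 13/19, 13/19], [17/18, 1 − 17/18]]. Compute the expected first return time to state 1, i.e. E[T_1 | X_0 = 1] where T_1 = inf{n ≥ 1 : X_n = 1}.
E[T_1 | X_0 = 1] = 1/π_1 = 557/323

For an irreducible recurrent Markov chain with stationary distribution π, E[T_i | X_0 = i] = 1/π_i (Kac's formula). Here π_1 = (17/18)/(13/19 + 17/18) = (17/18)/(557/342) = 323/557, so E[T_1 | X_0 = 1] = 1/π_1 = (13/19 + 17/18)/(17/18) = (557/342)/(17/18) = 557/323.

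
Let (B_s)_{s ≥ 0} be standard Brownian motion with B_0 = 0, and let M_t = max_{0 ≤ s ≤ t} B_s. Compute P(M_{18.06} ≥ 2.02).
P(M_{18.06} ≥ 2.02) = 2·P(B_{18.06} ≥ 2.02) = 2(1 − Φ(2.02/√18.06)) ≈ 0.6346

By the reflection principle for Brownian motion, P(M_t ≥ a) = 2 · P(B_t ≥ a) for a ≥ 0. Since B_t ~ N(0, t), P(B_t ≥ 2.02) = 1 − Φ(2.02/√t) = 1 − Φ(2.02/√18.06) = 1 − Φ(0.4753). So
  P(M_{18.06} ≥ 2.02) = 2(1 − Φ(0.4753)) ≈ 0.6346.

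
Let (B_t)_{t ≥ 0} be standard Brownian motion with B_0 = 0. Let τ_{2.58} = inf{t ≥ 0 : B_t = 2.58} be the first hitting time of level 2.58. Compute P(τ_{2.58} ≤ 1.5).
P(τ_{2.58} ≤ 1.5) = 2(1 − Φ(2.58/√1.5)) = 2(1 − Φ(2.1066)) ≈ 0.0352

By the reflection principle for standard BM, P(τ_b ≤ t) = 2 · P(B_t ≥ b). Since B_t ~ N(0, t), P(B_t ≥ 2.58) = 1 − Φ(2.58/√t) = 1 − Φ(2.58/√1.5) = 1 − Φ(2.1066) ≈ 0.01758. Doubling: P(τ_{2.58} ≤ 1.5) ≈ 2 · 0.01758 = 0.03516 ≈ 0.0352.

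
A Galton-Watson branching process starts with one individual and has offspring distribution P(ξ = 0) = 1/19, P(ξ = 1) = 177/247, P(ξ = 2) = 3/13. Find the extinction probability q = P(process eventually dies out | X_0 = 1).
q = 13/57

The pgf is f(s) = 1/19 + 177/247·s + 3/13·s². The extinction probability q is the smallest fixed point of f in [0, 1]. Setting s = f(s):
  3/13·s² + (177/247 − 1)·s + 1/19 = 0
  3/13·s² − (1/19 + 3/13)·s + 1/19 = 0
which factors as (s − 1)·(3/13·s − 1/19) = 0, giving roots s = 1 and s = (1/19)/(3/13) = 13/57.
Mean offspring μ = 177/247 + 2·3/13 = 291/247 > 1 (supercritical), so q < 1. The extinction probability is the smaller root: q = (1/19)/(3/13) = 13/57.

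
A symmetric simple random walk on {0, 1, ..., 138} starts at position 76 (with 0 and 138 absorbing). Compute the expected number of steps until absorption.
E[τ | X_0 = 76] = 4712

Let v_k = E[τ | X_0 = k]. Boundary: v_0 = v_138 = 0. Recurrence: v_k = 1 + (v_{k-1} + v_{k+1})/2 for 1 ≤ k ≤ 137. The particular solution to v_k − (v_{k-1} + v_{k+1})/2 = 1 is v_k = −k^2. Adding homogeneous solution A + B k and matching boundaries gives v_k = k (138 − k). Substituting k = 76: v_76 = 76 · 62 = 4712.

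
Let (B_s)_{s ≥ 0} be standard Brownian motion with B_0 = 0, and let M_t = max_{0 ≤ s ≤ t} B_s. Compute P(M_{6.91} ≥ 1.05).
P(M_{6.91} ≥ 1.05) = 2·P(B_{6.91} ≥ 1.05) = 2(1 − Φ(1.05/√6.91)) ≈ 0.6896

By the reflection principle for Brownian motion, P(M_t ≥ a) = 2 · P(B_t ≥ a) for a ≥ 0. Since B_t ~ N(0, t), P(B_t ≥ 1.05) = 1 − Φ(1.05/√t) = 1 − Φ(1.05/√6.91) = 1 − Φ(0.3994). So
  P(M_{6.91} ≥ 1.05) = 2(1 − Φ(0.3994)) ≈ 0.6896.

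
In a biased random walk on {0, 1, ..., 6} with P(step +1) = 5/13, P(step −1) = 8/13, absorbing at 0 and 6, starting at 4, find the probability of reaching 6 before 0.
P(hit 6 before 0) = (1 − (8/5)^4) / (1 − (8/5)^6) = 2225/6321

Let u_k denote P(reach 6 before 0 | start at k). Boundary: u_0 = 0, u_6 = 1. Recurrence: u_k = 5/13·u_{k+1} + 8/13·u_{k-1} for 1 ≤ k ≤ 5. Try u_k = A + B·r^k with r = q/p = (8/13)/(5/13) = 8/5. Substitution satisfies the recurrence; boundary conditions give:
  u_k = (1 − r^k) / (1 − r^N) = (1 − (8/5)^4) / (1 − (8/5)^6) = 2225/6321.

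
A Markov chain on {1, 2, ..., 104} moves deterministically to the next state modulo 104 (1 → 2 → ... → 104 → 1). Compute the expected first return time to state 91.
E[T_91 | X_0 = 91] = 104

The chain cycles deterministically, so starting at state 91 it returns in exactly 104 steps. Equivalently, the stationary distribution is uniform π_j = 1/104 for every state j, so by Kac's formula E[T_91] = 1/π_91 = 104.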